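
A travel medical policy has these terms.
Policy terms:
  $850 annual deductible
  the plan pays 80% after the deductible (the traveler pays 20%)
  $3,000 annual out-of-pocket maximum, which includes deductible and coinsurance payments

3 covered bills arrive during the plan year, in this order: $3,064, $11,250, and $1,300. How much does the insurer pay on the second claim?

$9,542.80

Claim 1 ($3,064): $850 finishes the deductible; $2,214 goes to coinsurance; coinsurance $2,214 × 20% = $442.80. Traveler pays $1,292.80; OOP now $1,292.80. Plan pays $3,064 − $1,292.80 = $1,771.20.
Claim 2 ($11,250): 20% coinsurance on $11,250 = $2,250. That would push OOP to $3,542.80, over the $3,000 cap, so traveler pays $3,000 − $1,292.80 = $1,707.20. Insurer: $11,250 − $1,707.20 = $9,542.80.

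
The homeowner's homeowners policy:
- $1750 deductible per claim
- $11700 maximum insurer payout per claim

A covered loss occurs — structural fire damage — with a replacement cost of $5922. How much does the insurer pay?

$4172

Less the $1750 deductible: $5922 − $1750 = $4172.
$4172 is within the $11700 limit, so the insurer pays $4172.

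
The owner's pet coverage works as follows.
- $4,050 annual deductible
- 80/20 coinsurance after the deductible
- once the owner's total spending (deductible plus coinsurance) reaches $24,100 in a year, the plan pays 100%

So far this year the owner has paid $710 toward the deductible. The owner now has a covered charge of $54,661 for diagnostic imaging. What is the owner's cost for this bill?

$13,604.20

Remaining deductible: $4,050 − $710 = $3,340.
That leaves $54,661 − $3,340 = $51,321 for coinsurance.
20% of $51,321 = $10,264.20 falls to the owner.
So the owner owes $3,340 + $10,264.20 = $13,604.20 before any cap.
Year-to-date out-of-pocket becomes $710 + $13,604.20 = $14,314.20, still under the $24,100 maximum, so no cap applies.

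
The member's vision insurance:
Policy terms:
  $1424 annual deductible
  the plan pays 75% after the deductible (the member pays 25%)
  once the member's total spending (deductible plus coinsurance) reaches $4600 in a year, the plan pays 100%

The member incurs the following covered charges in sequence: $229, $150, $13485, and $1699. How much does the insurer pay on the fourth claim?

Claim 1 — $229: fully absorbed by the deductible. Member owes $229 (running OOP $229). Insurer: $229 − $229 = $0.
Claim 2 — $150: all of it applies to the deductible. Cost to member: $150. OOP to date $379. Plan pays $150 − $150 = $0.
Claim 3 — $13485: $1045 to deductible, leaving $12440; 25% of $12440 = $3110. Member pays $4155; OOP now $4534. Plan pays $13485 − $4155 = $9330.
Claim 4 — $1699: deductible met; 25% of $1699 = $424.75. That would push OOP to $4958.75, over the $4600 cap, so member pays $4600 − $4534 = $66. Insurer: $1699 − $66 = $1633.

$1633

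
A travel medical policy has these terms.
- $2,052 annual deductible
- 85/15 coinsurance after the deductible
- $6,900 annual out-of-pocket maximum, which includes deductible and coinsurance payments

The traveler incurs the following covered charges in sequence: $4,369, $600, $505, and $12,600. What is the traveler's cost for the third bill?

Claim 1 ($4,369): $2,052 to deductible, leaving $2,317; coinsurance $2,317 × 15% = $347.55. Cost to traveler: $2,399.55. OOP to date $2,399.55.
Claim 2 ($600): deductible met; 15% of $600 = $90. Cost to traveler: $90. OOP to date $2,489.55.
Claim 3 ($505): deductible met; 15% of $505 = $75.75. Cost to traveler: $75.75. OOP to date $2,565.30.

$75.75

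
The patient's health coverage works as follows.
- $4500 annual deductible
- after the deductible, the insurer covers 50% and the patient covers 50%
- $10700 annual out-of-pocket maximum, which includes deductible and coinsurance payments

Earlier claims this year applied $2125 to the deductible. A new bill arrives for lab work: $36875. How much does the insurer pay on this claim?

$2125 of the $4500 deductible is already met, leaving $2375.
After the $2375 deductible portion, $36875 − $2375 = $34500 is subject to coinsurance.
Patient's 50% share of $34500 is $17250.
So the patient owes $2375 + $17250 = $19625 before any cap.
Year-to-date out-of-pocket would reach $2125 + $19625 = $21750, above the $10700 maximum, so the patient pays only $10700 − $2125 = $8575.
Insurer pays the balance: $36875 − $8575 = $28300.

$28300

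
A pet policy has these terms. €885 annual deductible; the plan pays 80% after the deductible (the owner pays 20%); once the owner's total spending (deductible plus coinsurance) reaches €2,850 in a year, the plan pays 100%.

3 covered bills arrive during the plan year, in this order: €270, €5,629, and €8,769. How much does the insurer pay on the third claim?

Claim 1 (€270): all of it applies to the deductible. Cost to owner: €270. OOP to date €270. Insurer: €270 − €270 = €0.
Claim 2 (€5,629): €615 to deductible, leaving €5,014; 20% of €5,014 = €1,002.80. Cost to owner: €1,617.80. OOP to date €1,887.80. Plan pays €5,629 − €1,617.80 = €4,011.20.
Claim 3 (€8,769): deductible met; 20% of €8,769 = €1,753.80. OOP would hit €3,641.60 > €2,850, so the cap limits the owner to €2,850 − €1,887.80 = €962.20. Insurer: €8,769 − €962.20 = €7,806.80.

€7,806.80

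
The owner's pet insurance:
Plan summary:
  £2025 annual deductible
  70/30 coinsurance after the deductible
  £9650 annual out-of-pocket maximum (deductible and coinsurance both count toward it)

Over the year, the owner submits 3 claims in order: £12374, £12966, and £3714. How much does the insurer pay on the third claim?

£3083.50

Claim 1 — £12374: £2025 to deductible, leaving £10349; owner's 30% is £3104.70. Cost to owner: £5129.70. OOP to date £5129.70. Plan pays £12374 − £5129.70 = £7244.30.
Claim 2 — £12966: deductible already satisfied, so owner's share is 30% × £12966 = £3889.80. Owner owes £3889.80 (running OOP £9019.50). Insurer: £12966 − £3889.80 = £9076.20.
Claim 3 — £3714: 30% coinsurance on £3714 = £1114.20. That would push OOP to £10133.70, over the £9650 cap, so owner pays £9650 − £9019.50 = £630.50. Insurer: £3714 − £630.50 = £3083.50.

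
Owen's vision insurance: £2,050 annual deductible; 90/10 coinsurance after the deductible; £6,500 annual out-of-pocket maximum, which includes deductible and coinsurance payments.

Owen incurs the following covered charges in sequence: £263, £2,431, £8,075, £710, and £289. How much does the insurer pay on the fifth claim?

£260.10

Claim 1 — £263: all of it applies to the deductible. Member owes £263 (running OOP £263). Insurer: £263 − £263 = £0.
Claim 2 — £2,431: deductible takes £1,787, £644 remains; 10% of £644 = £64.40. Cost to member: £1,851.40. OOP to date £2,114.40. Insurer: £2,431 − £1,851.40 = £579.60.
Claim 3 — £8,075: deductible met; 10% of £8,075 = £807.50. Member pays £807.50; OOP now £2,921.90. Insurer: £8,075 − £807.50 = £7,267.50.
Claim 4 — £710: deductible met; 10% of £710 = £71. Member owes £71 (running OOP £2,992.90). Insurer: £710 − £71 = £639.
Claim 5 — £289: deductible met; 10% of £289 = £28.90. Member pays £28.90; OOP now £3,021.80. Plan pays £289 − £28.90 = £260.10.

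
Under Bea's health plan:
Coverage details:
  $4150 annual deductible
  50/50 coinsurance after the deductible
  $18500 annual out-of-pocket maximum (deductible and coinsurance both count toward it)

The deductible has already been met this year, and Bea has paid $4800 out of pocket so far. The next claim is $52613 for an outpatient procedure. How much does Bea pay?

$13700

The deductible is already satisfied, so the full bill goes to coinsurance.
Coinsurance: $52613 × 50% = $26306.50.
That would bring total out-of-pocket to $31106.50, past the $18500 cap. The patient is capped at $18500 − $4800 = $13700 on this claim.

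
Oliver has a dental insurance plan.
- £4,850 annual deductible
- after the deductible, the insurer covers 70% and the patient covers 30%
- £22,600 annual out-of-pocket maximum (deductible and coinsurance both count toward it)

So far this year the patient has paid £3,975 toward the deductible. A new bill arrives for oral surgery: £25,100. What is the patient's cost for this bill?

£3,975 of the £4,850 deductible is already met, leaving £875.
That leaves £25,100 − £875 = £24,225 for coinsurance.
Patient's 30% share of £24,225 is £7,267.50.
So the patient owes £875 + £7,267.50 = £8,142.50 before any cap.
Cumulative spending £3,975 + £8,142.50 = £12,117.50 stays under the £22,600 maximum.

£8,142.50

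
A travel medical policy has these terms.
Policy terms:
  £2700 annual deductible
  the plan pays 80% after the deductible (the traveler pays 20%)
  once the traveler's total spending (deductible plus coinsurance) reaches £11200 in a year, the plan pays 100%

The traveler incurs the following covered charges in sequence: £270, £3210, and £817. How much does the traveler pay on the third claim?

£163.40

Claim 1 (£270): fully absorbed by the deductible. Traveler owes £270 (running OOP £270).
Claim 2 (£3210): deductible takes £2430, £780 remains; 20% of £780 = £156. Cost to traveler: £2586. OOP to date £2856.
Claim 3 (£817): deductible met; 20% of £817 = £163.40. Traveler owes £163.40 (running OOP £3019.40).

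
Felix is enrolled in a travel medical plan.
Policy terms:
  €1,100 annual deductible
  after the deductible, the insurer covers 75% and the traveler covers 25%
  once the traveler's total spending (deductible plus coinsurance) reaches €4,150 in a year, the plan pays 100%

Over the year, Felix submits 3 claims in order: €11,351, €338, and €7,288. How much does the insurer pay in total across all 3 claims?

Claim 1 (€11,351): €1,100 finishes the deductible; €10,251 goes to coinsurance; 25% of €10,251 = €2,562.75. Traveler pays €3,662.75; OOP now €3,662.75. Plan pays €11,351 − €3,662.75 = €7,688.25.
Claim 2 (€338): deductible met; 25% of €338 = €84.50. Traveler owes €84.50 (running OOP €3,747.25). Insurer: €338 − €84.50 = €253.50.
Claim 3 (€7,288): 25% coinsurance on €7,288 = €1,822. Adding that to €3,747.25 gives €5,569.25, past the €4,150 cap; traveler pays only €4,150 − €3,747.25 = €402.75. Insurer: €7,288 − €402.75 = €6,885.25.
Insurer total = bills − traveler's total = €18,977 − €4,150 = €14,827.

€14,827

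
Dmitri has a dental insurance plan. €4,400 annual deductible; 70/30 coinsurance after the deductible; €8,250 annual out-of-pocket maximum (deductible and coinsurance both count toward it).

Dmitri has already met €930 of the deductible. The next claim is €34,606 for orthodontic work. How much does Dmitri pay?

Deductible still to meet: €4,400 − €930 = €3,470.
That leaves €34,606 − €3,470 = €31,136 for coinsurance.
30% of €31,136 = €9,340.80 falls to the patient.
Patient responsibility before any cap: €3,470 + €9,340.80 = €12,810.80.
Adding €12,810.80 to the €930 already spent would give €13,740.80, which exceeds the €8,250 cap; the patient pays just €8,250 − €930 = €7,320.

€7,320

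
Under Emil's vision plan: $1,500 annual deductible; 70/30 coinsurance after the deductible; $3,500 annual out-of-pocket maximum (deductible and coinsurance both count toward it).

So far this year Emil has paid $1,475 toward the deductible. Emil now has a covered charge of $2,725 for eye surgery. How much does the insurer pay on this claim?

$1,890

Deductible still to meet: $1,500 − $1,475 = $25.
That leaves $2,725 − $25 = $2,700 for coinsurance.
Coinsurance: $2,700 × 30% = $810.
Member responsibility before any cap: $25 + $810 = $835.
Cumulative spending $1,475 + $835 = $2,310 stays under the $3,500 maximum.
The insurer covers the remainder: $2,725 − $835 = $1,890.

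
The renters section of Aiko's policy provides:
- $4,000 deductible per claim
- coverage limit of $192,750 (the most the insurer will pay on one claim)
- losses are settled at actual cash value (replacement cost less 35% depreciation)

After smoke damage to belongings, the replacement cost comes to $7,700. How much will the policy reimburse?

Actual cash value after 35% depreciation: $7,700 × 65% = $5,005.
Less the $4,000 deductible: $5,005 − $4,000 = $1,005.
$1,005 ≤ $192,750, so the limit doesn't bind; insurer pays $1,005.

$1,005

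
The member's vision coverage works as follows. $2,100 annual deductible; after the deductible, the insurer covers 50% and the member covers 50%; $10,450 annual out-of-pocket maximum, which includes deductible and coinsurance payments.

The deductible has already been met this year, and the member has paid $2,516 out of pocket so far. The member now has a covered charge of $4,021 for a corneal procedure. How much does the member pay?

$2,010.50

The deductible is already satisfied, so the full bill goes to coinsurance.
Member's 50% share of $4,021 is $2,010.50.
Total out-of-pocket so far would be $2,516 + $2,010.50 = $4,526.50, below the $10,450 cap — no reduction.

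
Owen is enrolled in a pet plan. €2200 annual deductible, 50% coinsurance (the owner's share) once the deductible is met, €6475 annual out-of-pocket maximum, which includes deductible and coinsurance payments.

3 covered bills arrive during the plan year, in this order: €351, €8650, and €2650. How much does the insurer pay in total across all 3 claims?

€5176

Claim 1 (€351): all of it applies to the deductible. Owner pays €351; OOP now €351. Plan pays €351 − €351 = €0.
Claim 2 (€8650): €1849 to deductible, leaving €6801; 50% of €6801 = €3400.50. Cost to owner: €5249.50. OOP to date €5600.50. Plan pays €8650 − €5249.50 = €3400.50.
Claim 3 (€2650): deductible already satisfied, so owner's share is 50% × €2650 = €1325. That would push OOP to €6925.50, over the €6475 cap, so owner pays €6475 − €5600.50 = €874.50. Insurer: €2650 − €874.50 = €1775.50.
Insurer total = bills − owner's total = €11651 − €6475 = €5176.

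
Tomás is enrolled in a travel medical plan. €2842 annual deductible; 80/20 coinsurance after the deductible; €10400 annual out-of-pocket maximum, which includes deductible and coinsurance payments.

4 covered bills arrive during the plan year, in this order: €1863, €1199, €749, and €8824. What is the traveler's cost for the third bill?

€149.80

Bill 1, €1863: all of it applies to the deductible. Cost to traveler: €1863. OOP to date €1863.
Bill 2, €1199: €979 to deductible, leaving €220; traveler's 20% is €44. Cost to traveler: €1023. OOP to date €2886.
Bill 3, €749: deductible met; 20% of €749 = €149.80. Traveler owes €149.80 (running OOP €3035.80).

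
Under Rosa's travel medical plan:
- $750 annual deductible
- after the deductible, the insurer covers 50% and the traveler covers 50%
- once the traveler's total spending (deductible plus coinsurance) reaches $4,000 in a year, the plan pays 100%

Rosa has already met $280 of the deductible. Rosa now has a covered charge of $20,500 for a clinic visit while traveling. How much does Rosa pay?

Deductible still to meet: $750 − $280 = $470.
That leaves $20,500 − $470 = $20,030 for coinsurance.
Coinsurance: $20,030 × 50% = $10,015.
Traveler responsibility before any cap: $470 + $10,015 = $10,485.
Year-to-date out-of-pocket would reach $280 + $10,485 = $10,765, above the $4,000 maximum, so the traveler pays only $4,000 − $280 = $3,720.

$3,720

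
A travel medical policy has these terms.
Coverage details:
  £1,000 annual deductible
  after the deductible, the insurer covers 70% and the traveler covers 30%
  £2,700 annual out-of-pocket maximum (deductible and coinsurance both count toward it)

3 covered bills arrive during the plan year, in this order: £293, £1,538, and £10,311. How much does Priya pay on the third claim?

£1,450.70

Bill 1, £293: all of it applies to the deductible. Traveler pays £293; OOP now £293.
Bill 2, £1,538: £707 to deductible, leaving £831; 30% of £831 = £249.30. Traveler owes £956.30 (running OOP £1,249.30).
Bill 3, £10,311: deductible met; 30% of £10,311 = £3,093.30. OOP would hit £4,342.60 > £2,700, so the cap limits the traveler to £2,700 − £1,249.30 = £1,450.70.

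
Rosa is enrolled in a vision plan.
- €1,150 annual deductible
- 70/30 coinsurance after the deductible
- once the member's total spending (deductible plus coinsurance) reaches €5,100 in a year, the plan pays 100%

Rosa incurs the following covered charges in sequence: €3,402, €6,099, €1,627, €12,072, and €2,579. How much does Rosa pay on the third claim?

€488.10

#1 (€3,402): €1,150 finishes the deductible; €2,252 goes to coinsurance; 30% of €2,252 = €675.60. Member pays €1,825.60; OOP now €1,825.60.
#2 (€6,099): 30% coinsurance on €6,099 = €1,829.70. Member pays €1,829.70; OOP now €3,655.30.
#3 (€1,627): deductible met; 30% of €1,627 = €488.10. Member pays €488.10; OOP now €4,143.40.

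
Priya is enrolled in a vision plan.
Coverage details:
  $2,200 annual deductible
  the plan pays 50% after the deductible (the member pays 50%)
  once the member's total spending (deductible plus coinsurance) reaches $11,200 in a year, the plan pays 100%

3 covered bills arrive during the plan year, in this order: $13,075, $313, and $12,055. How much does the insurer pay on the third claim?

Claim 1 ($13,075): $2,200 to deductible, leaving $10,875; member's 50% is $5,437.50. Member pays $7,637.50; OOP now $7,637.50. Insurer: $13,075 − $7,637.50 = $5,437.50.
Claim 2 ($313): deductible met; 50% of $313 = $156.50. Member owes $156.50 (running OOP $7,794). Insurer: $313 − $156.50 = $156.50.
Claim 3 ($12,055): deductible already satisfied, so member's share is 50% × $12,055 = $6,027.50. Adding that to $7,794 gives $13,821.50, past the $11,200 cap; member pays only $11,200 − $7,794 = $3,406. Plan pays $12,055 − $3,406 = $8,649.

$8,649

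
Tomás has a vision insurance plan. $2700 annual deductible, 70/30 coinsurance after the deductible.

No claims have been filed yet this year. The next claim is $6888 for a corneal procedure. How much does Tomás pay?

Nothing has been paid toward the $2700 deductible, so the first $2700 of this charge is applied there.
The remaining $4188 (= $6888 − $2700) moves to coinsurance.
Member's 30% share of $4188 is $1256.40.
Member responsibility: $2700 + $1256.40 = $3956.40.

$3956.40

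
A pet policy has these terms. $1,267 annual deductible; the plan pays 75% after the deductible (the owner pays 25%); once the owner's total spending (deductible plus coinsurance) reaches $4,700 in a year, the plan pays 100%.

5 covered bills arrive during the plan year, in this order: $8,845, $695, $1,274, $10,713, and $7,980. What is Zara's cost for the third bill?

Claim 1 — $8,845: deductible takes $1,267, $7,578 remains; coinsurance $7,578 × 25% = $1,894.50. Owner owes $3,161.50 (running OOP $3,161.50).
Claim 2 — $695: deductible already satisfied, so owner's share is 25% × $695 = $173.75. Owner owes $173.75 (running OOP $3,335.25).
Claim 3 — $1,274: 25% coinsurance on $1,274 = $318.50. Owner owes $318.50 (running OOP $3,653.75).

$318.50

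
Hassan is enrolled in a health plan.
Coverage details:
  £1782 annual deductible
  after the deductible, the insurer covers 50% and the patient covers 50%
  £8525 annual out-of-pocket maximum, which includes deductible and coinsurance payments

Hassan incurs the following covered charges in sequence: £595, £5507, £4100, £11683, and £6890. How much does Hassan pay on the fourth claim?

£2533

Bill 1, £595: fully absorbed by the deductible. Cost to patient: £595. OOP to date £595.
Bill 2, £5507: £1187 to deductible, leaving £4320; 50% of £4320 = £2160. Patient pays £3347; OOP now £3942.
Bill 3, £4100: deductible already satisfied, so patient's share is 50% × £4100 = £2050. Cost to patient: £2050. OOP to date £5992.
Bill 4, £11683: deductible already satisfied, so patient's share is 50% × £11683 = £5841.50. That would push OOP to £11833.50, over the £8525 cap, so patient pays £8525 − £5992 = £2533.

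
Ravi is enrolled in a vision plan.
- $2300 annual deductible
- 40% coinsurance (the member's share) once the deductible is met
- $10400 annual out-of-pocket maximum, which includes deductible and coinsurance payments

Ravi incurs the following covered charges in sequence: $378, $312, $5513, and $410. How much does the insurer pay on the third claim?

Claim 1 — $378: all of it applies to the deductible. Member owes $378 (running OOP $378). Plan pays $378 − $378 = $0.
Claim 2 — $312: entire amount goes to the deductible. Member owes $312 (running OOP $690). Insurer: $312 − $312 = $0.
Claim 3 — $5513: $1610 finishes the deductible; $3903 goes to coinsurance; coinsurance $3903 × 40% = $1561.20. Member owes $3171.20 (running OOP $3861.20). Insurer: $5513 − $3171.20 = $2341.80.

$2341.80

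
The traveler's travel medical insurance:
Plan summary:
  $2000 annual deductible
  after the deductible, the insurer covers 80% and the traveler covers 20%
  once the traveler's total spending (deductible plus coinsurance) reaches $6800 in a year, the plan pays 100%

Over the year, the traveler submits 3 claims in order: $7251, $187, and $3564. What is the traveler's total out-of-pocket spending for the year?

Claim 1 ($7251): deductible takes $2000, $5251 remains; coinsurance $5251 × 20% = $1050.20. Traveler pays $3050.20; OOP now $3050.20.
Claim 2 ($187): deductible already satisfied, so traveler's share is 20% × $187 = $37.40. Traveler pays $37.40; OOP now $3087.60.
Claim 3 ($3564): deductible already satisfied, so traveler's share is 20% × $3564 = $712.80. Traveler pays $712.80; OOP now $3800.40.
Total paid by the traveler: $3050.20 + $37.40 + $712.80 = $3800.40.

$3800.40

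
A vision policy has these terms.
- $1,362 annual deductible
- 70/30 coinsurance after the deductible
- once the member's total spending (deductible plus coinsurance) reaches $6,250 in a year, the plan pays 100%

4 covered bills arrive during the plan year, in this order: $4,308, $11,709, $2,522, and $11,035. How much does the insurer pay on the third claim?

$2,030.50

Claim 1 ($4,308): $1,362 to deductible, leaving $2,946; 30% of $2,946 = $883.80. Cost to member: $2,245.80. OOP to date $2,245.80. Insurer: $4,308 − $2,245.80 = $2,062.20.
Claim 2 ($11,709): deductible already satisfied, so member's share is 30% × $11,709 = $3,512.70. Member pays $3,512.70; OOP now $5,758.50. Insurer: $11,709 − $3,512.70 = $8,196.30.
Claim 3 ($2,522): deductible already satisfied, so member's share is 30% × $2,522 = $756.60. OOP would hit $6,515.10 > $6,250, so the cap limits the member to $6,250 − $5,758.50 = $491.50. Plan pays $2,522 − $491.50 = $2,030.50.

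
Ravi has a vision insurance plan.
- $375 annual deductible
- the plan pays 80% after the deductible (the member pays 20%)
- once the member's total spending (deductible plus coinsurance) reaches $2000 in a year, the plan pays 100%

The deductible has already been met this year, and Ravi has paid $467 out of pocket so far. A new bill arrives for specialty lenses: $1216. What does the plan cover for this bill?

$972.80

The deductible is already satisfied, so the full bill goes to coinsurance.
20% of $1216 = $243.20 falls to the member.
Total out-of-pocket so far would be $467 + $243.20 = $710.20, below the $2000 cap — no reduction.
The plan picks up $1216 − $243.20 = $972.80.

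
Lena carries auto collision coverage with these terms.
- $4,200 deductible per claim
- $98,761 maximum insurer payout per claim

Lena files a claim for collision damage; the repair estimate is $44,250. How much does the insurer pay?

$40,050

Subtract the deductible: $44,250 − $4,200 = $40,050.
That's under the $98,761 cap, so the insurer reimburses the full $40,050.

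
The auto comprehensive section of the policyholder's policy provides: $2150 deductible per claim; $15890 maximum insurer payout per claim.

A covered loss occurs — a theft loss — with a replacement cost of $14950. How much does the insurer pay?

$12800

Subtract the deductible: $14950 − $2150 = $12800.
That's under the $15890 cap, so the insurer reimburses the full $12800.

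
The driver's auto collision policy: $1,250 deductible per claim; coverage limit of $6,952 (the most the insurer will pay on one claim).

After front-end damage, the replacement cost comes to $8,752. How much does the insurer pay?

$6,952

Less the $1,250 deductible: $8,752 − $1,250 = $7,502.
The $6,952 per-incident cap binds; insurer pays $6,952.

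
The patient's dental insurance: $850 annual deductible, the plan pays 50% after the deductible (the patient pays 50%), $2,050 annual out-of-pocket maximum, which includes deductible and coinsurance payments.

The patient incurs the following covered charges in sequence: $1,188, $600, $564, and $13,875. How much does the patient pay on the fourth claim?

$449

Bill 1, $1,188: $850 finishes the deductible; $338 goes to coinsurance; 50% of $338 = $169. Patient owes $1,019 (running OOP $1,019).
Bill 2, $600: 50% coinsurance on $600 = $300. Patient owes $300 (running OOP $1,319).
Bill 3, $564: deductible already satisfied, so patient's share is 50% × $564 = $282. Patient owes $282 (running OOP $1,601).
Bill 4, $13,875: deductible already satisfied, so patient's share is 50% × $13,875 = $6,937.50. That would push OOP to $8,538.50, over the $2,050 cap, so patient pays $2,050 − $1,601 = $449.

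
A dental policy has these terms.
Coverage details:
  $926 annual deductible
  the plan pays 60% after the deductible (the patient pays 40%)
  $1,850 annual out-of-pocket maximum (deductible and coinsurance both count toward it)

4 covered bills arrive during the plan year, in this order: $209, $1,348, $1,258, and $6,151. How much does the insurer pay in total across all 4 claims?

#1 ($209): all of it applies to the deductible. Cost to patient: $209. OOP to date $209. Insurer: $209 − $209 = $0.
#2 ($1,348): deductible takes $717, $631 remains; 40% of $631 = $252.40. Patient pays $969.40; OOP now $1,178.40. Plan pays $1,348 − $969.40 = $378.60.
#3 ($1,258): 40% coinsurance on $1,258 = $503.20. Patient pays $503.20; OOP now $1,681.60. Plan pays $1,258 − $503.20 = $754.80.
#4 ($6,151): deductible met; 40% of $6,151 = $2,460.40. Adding that to $1,681.60 gives $4,142, past the $1,850 cap; patient pays only $1,850 − $1,681.60 = $168.40. Plan pays $6,151 − $168.40 = $5,982.60.
Insurer total = bills − patient's total = $8,966 − $1,850 = $7,116.

$7,116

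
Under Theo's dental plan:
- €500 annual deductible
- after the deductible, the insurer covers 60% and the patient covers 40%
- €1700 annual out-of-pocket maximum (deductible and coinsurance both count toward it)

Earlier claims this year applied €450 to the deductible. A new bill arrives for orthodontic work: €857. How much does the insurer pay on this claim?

Remaining deductible: €500 − €450 = €50.
That leaves €857 − €50 = €807 for coinsurance.
40% of €807 = €322.80 falls to the patient.
So the patient owes €50 + €322.80 = €372.80 before any cap.
Cumulative spending €450 + €372.80 = €822.80 stays under the €1700 maximum.
Insurer pays the balance: €857 − €372.80 = €484.20.

€484.20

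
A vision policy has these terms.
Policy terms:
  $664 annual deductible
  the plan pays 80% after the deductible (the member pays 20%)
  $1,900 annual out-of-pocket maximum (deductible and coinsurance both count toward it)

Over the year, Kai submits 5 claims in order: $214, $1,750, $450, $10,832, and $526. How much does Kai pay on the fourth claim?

#1 ($214): fully absorbed by the deductible. Member pays $214; OOP now $214.
#2 ($1,750): $450 finishes the deductible; $1,300 goes to coinsurance; member's 20% is $260. Member owes $710 (running OOP $924).
#3 ($450): deductible already satisfied, so member's share is 20% × $450 = $90. Member pays $90; OOP now $1,014.
#4 ($10,832): deductible met; 20% of $10,832 = $2,166.40. That would push OOP to $3,180.40, over the $1,900 cap, so member pays $1,900 − $1,014 = $886.

$886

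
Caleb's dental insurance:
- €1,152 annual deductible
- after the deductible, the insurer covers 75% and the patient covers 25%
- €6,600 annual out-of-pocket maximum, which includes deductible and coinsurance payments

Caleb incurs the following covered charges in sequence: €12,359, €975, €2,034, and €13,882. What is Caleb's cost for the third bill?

€508.50

Claim 1 — €12,359: €1,152 to deductible, leaving €11,207; coinsurance €11,207 × 25% = €2,801.75. Cost to patient: €3,953.75. OOP to date €3,953.75.
Claim 2 — €975: deductible already satisfied, so patient's share is 25% × €975 = €243.75. Cost to patient: €243.75. OOP to date €4,197.50.
Claim 3 — €2,034: deductible met; 25% of €2,034 = €508.50. Patient pays €508.50; OOP now €4,706.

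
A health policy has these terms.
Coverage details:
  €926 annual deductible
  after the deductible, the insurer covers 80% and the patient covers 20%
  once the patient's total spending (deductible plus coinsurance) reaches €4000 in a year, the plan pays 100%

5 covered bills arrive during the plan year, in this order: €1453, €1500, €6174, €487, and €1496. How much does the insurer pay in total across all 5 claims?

€8147.20

#1 (€1453): deductible takes €926, €527 remains; coinsurance €527 × 20% = €105.40. Patient owes €1031.40 (running OOP €1031.40). Insurer: €1453 − €1031.40 = €421.60.
#2 (€1500): deductible met; 20% of €1500 = €300. Patient owes €300 (running OOP €1331.40). Plan pays €1500 − €300 = €1200.
#3 (€6174): deductible met; 20% of €6174 = €1234.80. Patient pays €1234.80; OOP now €2566.20. Plan pays €6174 − €1234.80 = €4939.20.
#4 (€487): deductible already satisfied, so patient's share is 20% × €487 = €97.40. Patient owes €97.40 (running OOP €2663.60). Plan pays €487 − €97.40 = €389.60.
#5 (€1496): deductible met; 20% of €1496 = €299.20. Patient pays €299.20; OOP now €2962.80. Plan pays €1496 − €299.20 = €1196.80.
Insurer total = bills − patient's total = €11110 − €2962.80 = €8147.20.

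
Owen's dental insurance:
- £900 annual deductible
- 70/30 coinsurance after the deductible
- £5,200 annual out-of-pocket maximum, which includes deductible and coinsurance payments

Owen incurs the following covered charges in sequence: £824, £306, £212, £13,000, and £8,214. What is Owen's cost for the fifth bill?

Bill 1, £824: fully absorbed by the deductible. Patient pays £824; OOP now £824.
Bill 2, £306: £76 finishes the deductible; £230 goes to coinsurance; coinsurance £230 × 30% = £69. Cost to patient: £145. OOP to date £969.
Bill 3, £212: deductible met; 30% of £212 = £63.60. Patient pays £63.60; OOP now £1,032.60.
Bill 4, £13,000: 30% coinsurance on £13,000 = £3,900. Patient pays £3,900; OOP now £4,932.60.
Bill 5, £8,214: deductible already satisfied, so patient's share is 30% × £8,214 = £2,464.20. Adding that to £4,932.60 gives £7,396.80, past the £5,200 cap; patient pays only £5,200 − £4,932.60 = £267.40.

£267.40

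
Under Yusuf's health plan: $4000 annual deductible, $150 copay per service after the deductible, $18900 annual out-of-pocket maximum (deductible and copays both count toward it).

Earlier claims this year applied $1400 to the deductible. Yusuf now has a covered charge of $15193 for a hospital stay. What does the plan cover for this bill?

$1400 of the $4000 deductible is already met, leaving $2600.
The remaining $12593 (= $15193 − $2600) moves to the copay.
Copay on this service: $150.
Patient responsibility before any cap: $2600 + $150 = $2750.
Total out-of-pocket so far would be $1400 + $2750 = $4150, below the $18900 cap — no reduction.
The plan picks up $15193 − $2750 = $12443.

$12443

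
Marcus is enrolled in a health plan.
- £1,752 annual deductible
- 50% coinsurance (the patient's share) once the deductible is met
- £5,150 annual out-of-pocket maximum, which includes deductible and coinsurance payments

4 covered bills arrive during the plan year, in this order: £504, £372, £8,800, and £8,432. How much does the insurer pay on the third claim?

£4,526

Claim 1 — £504: fully absorbed by the deductible. Patient owes £504 (running OOP £504). Plan pays £504 − £504 = £0.
Claim 2 — £372: all of it applies to the deductible. Patient pays £372; OOP now £876. Insurer: £372 − £372 = £0.
Claim 3 — £8,800: deductible takes £876, £7,924 remains; 50% of £7,924 = £3,962. Together that's £876 + £3,962 = £4,838. OOP would hit £5,714 > £5,150, so the cap limits the patient to £5,150 − £876 = £4,274. Plan pays £8,800 − £4,274 = £4,526.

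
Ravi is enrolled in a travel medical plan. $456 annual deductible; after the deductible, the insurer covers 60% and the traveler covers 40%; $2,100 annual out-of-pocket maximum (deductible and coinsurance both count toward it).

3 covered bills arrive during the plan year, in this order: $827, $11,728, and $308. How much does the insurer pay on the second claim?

$10,232.40

Bill 1, $827: $456 finishes the deductible; $371 goes to coinsurance; 40% of $371 = $148.40. Traveler pays $604.40; OOP now $604.40. Insurer: $827 − $604.40 = $222.60.
Bill 2, $11,728: deductible already satisfied, so traveler's share is 40% × $11,728 = $4,691.20. OOP would hit $5,295.60 > $2,100, so the cap limits the traveler to $2,100 − $604.40 = $1,495.60. Plan pays $11,728 − $1,495.60 = $10,232.40.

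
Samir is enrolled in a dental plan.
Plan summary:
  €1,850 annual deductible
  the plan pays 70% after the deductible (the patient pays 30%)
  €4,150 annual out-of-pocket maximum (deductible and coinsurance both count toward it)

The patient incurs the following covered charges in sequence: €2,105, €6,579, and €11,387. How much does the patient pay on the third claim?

Claim 1 — €2,105: €1,850 finishes the deductible; €255 goes to coinsurance; coinsurance €255 × 30% = €76.50. Patient pays €1,926.50; OOP now €1,926.50.
Claim 2 — €6,579: deductible already satisfied, so patient's share is 30% × €6,579 = €1,973.70. Patient owes €1,973.70 (running OOP €3,900.20).
Claim 3 — €11,387: deductible met; 30% of €11,387 = €3,416.10. OOP would hit €7,316.30 > €4,150, so the cap limits the patient to €4,150 − €3,900.20 = €249.80.

€249.80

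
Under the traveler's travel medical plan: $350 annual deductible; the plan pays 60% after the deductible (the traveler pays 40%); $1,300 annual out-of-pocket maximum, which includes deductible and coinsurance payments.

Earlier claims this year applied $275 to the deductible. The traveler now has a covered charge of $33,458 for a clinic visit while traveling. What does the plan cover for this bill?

$275 of the $350 deductible is already met, leaving $75.
That leaves $33,458 − $75 = $33,383 for coinsurance.
Coinsurance: $33,383 × 40% = $13,353.20.
So the traveler owes $75 + $13,353.20 = $13,428.20 before any cap.
Year-to-date out-of-pocket would reach $275 + $13,428.20 = $13,703.20, above the $1,300 maximum, so the traveler pays only $1,300 − $275 = $1,025.
Insurer pays the balance: $33,458 − $1,025 = $32,433.

$32,433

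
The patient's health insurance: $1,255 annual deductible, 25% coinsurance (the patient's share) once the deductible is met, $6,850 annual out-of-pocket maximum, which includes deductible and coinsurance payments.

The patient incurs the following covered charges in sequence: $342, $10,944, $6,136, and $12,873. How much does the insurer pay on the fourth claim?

$11,319.75

Claim 1 — $342: fully absorbed by the deductible. Patient owes $342 (running OOP $342). Plan pays $342 − $342 = $0.
Claim 2 — $10,944: $913 finishes the deductible; $10,031 goes to coinsurance; patient's 25% is $2,507.75. Cost to patient: $3,420.75. OOP to date $3,762.75. Plan pays $10,944 − $3,420.75 = $7,523.25.
Claim 3 — $6,136: 25% coinsurance on $6,136 = $1,534. Cost to patient: $1,534. OOP to date $5,296.75. Insurer: $6,136 − $1,534 = $4,602.
Claim 4 — $12,873: 25% coinsurance on $12,873 = $3,218.25. Adding that to $5,296.75 gives $8,515, past the $6,850 cap; patient pays only $6,850 − $5,296.75 = $1,553.25. Plan pays $12,873 − $1,553.25 = $11,319.75.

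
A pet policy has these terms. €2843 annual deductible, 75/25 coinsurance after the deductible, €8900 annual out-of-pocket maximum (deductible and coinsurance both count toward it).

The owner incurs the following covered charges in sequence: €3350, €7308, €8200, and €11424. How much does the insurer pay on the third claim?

€6150

Bill 1, €3350: deductible takes €2843, €507 remains; 25% of €507 = €126.75. Owner owes €2969.75 (running OOP €2969.75). Plan pays €3350 − €2969.75 = €380.25.
Bill 2, €7308: 25% coinsurance on €7308 = €1827. Cost to owner: €1827. OOP to date €4796.75. Plan pays €7308 − €1827 = €5481.
Bill 3, €8200: deductible already satisfied, so owner's share is 25% × €8200 = €2050. Cost to owner: €2050. OOP to date €6846.75. Insurer: €8200 − €2050 = €6150.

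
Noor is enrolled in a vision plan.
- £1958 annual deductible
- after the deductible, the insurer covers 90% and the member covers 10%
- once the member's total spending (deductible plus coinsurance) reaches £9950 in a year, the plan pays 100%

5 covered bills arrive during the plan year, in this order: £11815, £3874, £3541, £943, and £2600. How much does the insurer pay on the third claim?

Claim 1 — £11815: £1958 to deductible, leaving £9857; member's 10% is £985.70. Member owes £2943.70 (running OOP £2943.70). Plan pays £11815 − £2943.70 = £8871.30.
Claim 2 — £3874: deductible already satisfied, so member's share is 10% × £3874 = £387.40. Member owes £387.40 (running OOP £3331.10). Insurer: £3874 − £387.40 = £3486.60.
Claim 3 — £3541: 10% coinsurance on £3541 = £354.10. Member owes £354.10 (running OOP £3685.20). Insurer: £3541 − £354.10 = £3186.90.

£3186.90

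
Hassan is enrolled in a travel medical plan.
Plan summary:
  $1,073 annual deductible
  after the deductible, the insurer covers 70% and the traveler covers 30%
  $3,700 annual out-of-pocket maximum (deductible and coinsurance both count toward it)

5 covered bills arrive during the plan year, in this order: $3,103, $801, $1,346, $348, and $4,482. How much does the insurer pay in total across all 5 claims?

Claim 1 ($3,103): deductible takes $1,073, $2,030 remains; 30% of $2,030 = $609. Traveler pays $1,682; OOP now $1,682. Insurer: $3,103 − $1,682 = $1,421.
Claim 2 ($801): deductible already satisfied, so traveler's share is 30% × $801 = $240.30. Traveler owes $240.30 (running OOP $1,922.30). Insurer: $801 − $240.30 = $560.70.
Claim 3 ($1,346): deductible met; 30% of $1,346 = $403.80. Traveler pays $403.80; OOP now $2,326.10. Insurer: $1,346 − $403.80 = $942.20.
Claim 4 ($348): deductible already satisfied, so traveler's share is 30% × $348 = $104.40. Traveler pays $104.40; OOP now $2,430.50. Plan pays $348 − $104.40 = $243.60.
Claim 5 ($4,482): deductible met; 30% of $4,482 = $1,344.60. Adding that to $2,430.50 gives $3,775.10, past the $3,700 cap; traveler pays only $3,700 − $2,430.50 = $1,269.50. Plan pays $4,482 − $1,269.50 = $3,212.50.
Insurer total = bills − traveler's total = $10,080 − $3,700 = $6,380.

$6,380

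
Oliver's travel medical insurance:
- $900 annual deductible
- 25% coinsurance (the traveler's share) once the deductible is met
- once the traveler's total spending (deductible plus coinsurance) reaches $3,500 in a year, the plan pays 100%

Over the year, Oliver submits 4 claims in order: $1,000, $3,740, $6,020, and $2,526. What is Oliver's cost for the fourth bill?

$135

#1 ($1,000): deductible takes $900, $100 remains; traveler's 25% is $25. Traveler owes $925 (running OOP $925).
#2 ($3,740): deductible already satisfied, so traveler's share is 25% × $3,740 = $935. Cost to traveler: $935. OOP to date $1,860.
#3 ($6,020): deductible already satisfied, so traveler's share is 25% × $6,020 = $1,505. Traveler owes $1,505 (running OOP $3,365).
#4 ($2,526): 25% coinsurance on $2,526 = $631.50. Adding that to $3,365 gives $3,996.50, past the $3,500 cap; traveler pays only $3,500 − $3,365 = $135.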